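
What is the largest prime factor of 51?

51 = 3 · 17
17 is prime.
So 51 = 3 · 17; the largest prime factor is 17.

17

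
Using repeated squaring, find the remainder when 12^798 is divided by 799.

780

12^1 ≡ 12 (mod 799)
12^2 ≡ 12^2 = 144 ≡ 144 (mod 799)
12^4 ≡ 144^2 = 20736 ≡ 761 (mod 799)
12^8 ≡ 761^2 = 579121 ≡ 645 (mod 799)
12^16 ≡ 645^2 = 416025 ≡ 545 (mod 799)
12^32 ≡ 545^2 = 297025 ≡ 596 (mod 799)
12^64 ≡ 596^2 = 355216 ≡ 460 (mod 799)
12^128 ≡ 460^2 = 211600 ≡ 664 (mod 799)
12^256 ≡ 664^2 = 440896 ≡ 647 (mod 799)
12^512 ≡ 647^2 = 418609 ≡ 732 (mod 799)
798 = 512 + 256 + 16 + 8 + 4 + 2 in binary powers of 2.
So 12^798 ≡ 732 · 647 · 545 · 645 · 761 · 144 ≡ 780 (mod 799).
Since 780 ≠ 1, base 12 is a Fermat witness: 799 is composite.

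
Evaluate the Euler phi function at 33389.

33024

Factor: 33389 = 173 · 193.
φ(33389) = (173−1) · (193−1) = 172 · 192 = 33024.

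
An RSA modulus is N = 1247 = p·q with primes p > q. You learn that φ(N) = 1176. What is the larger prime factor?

43

φ(n) = (p−1)(q−1) = n − (p+q) + 1, so p + q = 1247 − 1176 + 1 = 72.
p and q are the roots of t² − 72t + 1247 = 0.
Discriminant: 72² − 4·1247 = 5184 − 4988 = 196; √196 = 14.
q = (72 − 14)/2 = 29, p = (72 + 14)/2 = 43.
Check: 29 · 43 = 1247.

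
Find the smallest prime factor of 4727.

4727 is odd.
Digit sum 20, not divisible by 3.
Ends in 7: not divisible by 5.
7: 4727 = 7·675 + 2
11: 4727 = 11·429 + 8
13: 4727 = 13·363 + 8
17: 4727 = 17·278 + 1
19: 4727 = 19·248 + 15
23: 4727 = 23·205 + 12
29: 4727 = 29·163

29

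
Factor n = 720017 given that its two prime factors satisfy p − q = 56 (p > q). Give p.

Since p = q + 56, we have 720017 = q(q + 56), so q² + 56q − 720017 = 0.
Discriminant: 56² + 4·720017 = 3136 + 2880068 = 2883204; √2883204 = 1698.
q = (−56 + 1698)/2 = 821, and p = q + 56 = 877.
Check: 821 · 877 = 720017.

877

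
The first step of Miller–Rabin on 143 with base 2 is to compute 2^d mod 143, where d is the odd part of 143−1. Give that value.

143 − 1 = 142 = 2^1 · 71, so d = 71.
2^1 ≡ 2 (mod 143)
2^2 ≡ 2^2 = 4 ≡ 4 (mod 143)
2^4 ≡ 4^2 = 16 ≡ 16 (mod 143)
2^8 ≡ 16^2 = 256 ≡ 113 (mod 143)
2^16 ≡ 113^2 = 12769 ≡ 42 (mod 143)
2^32 ≡ 42^2 = 1764 ≡ 48 (mod 143)
2^64 ≡ 48^2 = 2304 ≡ 16 (mod 143)
71 = 64 + 4 + 2 + 1 in binary powers of 2.
So 2^71 ≡ 16 · 16 · 4 · 2 ≡ 46 (mod 143).
Squaring chain: 46; never reaches −1, so base 2 is a Miller–Rabin witness that 143 is composite.

46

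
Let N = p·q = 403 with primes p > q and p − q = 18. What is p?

Since p = q + 18, we have 403 = q(q + 18), so q² + 18q − 403 = 0.
Discriminant: 18² + 4·403 = 324 + 1612 = 1936; √1936 = 44.
q = (−18 + 44)/2 = 13, and p = q + 18 = 31.
Check: 13 · 31 = 403.

31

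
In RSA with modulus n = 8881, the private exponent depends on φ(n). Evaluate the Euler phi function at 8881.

Factor: 8881 = 83 · 107.
φ(8881) = (83−1) · (107−1) = 82 · 106 = 8692.

8692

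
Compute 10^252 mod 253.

10^1 ≡ 10 (mod 253)
10^2 ≡ 10^2 = 100 ≡ 100 (mod 253)
10^4 ≡ 100^2 = 10000 ≡ 133 (mod 253)
10^8 ≡ 133^2 = 17689 ≡ 232 (mod 253)
10^16 ≡ 232^2 = 53824 ≡ 188 (mod 253)
10^32 ≡ 188^2 = 35344 ≡ 177 (mod 253)
10^64 ≡ 177^2 = 31329 ≡ 210 (mod 253)
10^128 ≡ 210^2 = 44100 ≡ 78 (mod 253)
252 = 128 + 64 + 32 + 16 + 8 + 4 in binary powers of 2.
So 10^252 ≡ 78 · 210 · 177 · 188 · 232 · 133 ≡ 177 (mod 253).
Since 177 ≠ 1, base 10 is a Fermat witness: 253 is composite.

177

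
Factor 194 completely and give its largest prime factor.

194 = 2 · 97
97 is prime.
So 194 = 2 · 97; the largest prime factor is 97.

97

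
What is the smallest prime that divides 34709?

61

34709 is odd.
Digit sum 23, not divisible by 3.
Ends in 9: not divisible by 5.
7: 34709 = 7·4958 + 3
11: 34709 = 11·3155 + 4
13: 34709 = 13·2669 + 12
17: 34709 = 17·2041 + 12
19: 34709 = 19·1826 + 15
23: 34709 = 23·1509 + 2
29: 34709 = 29·1196 + 25
31: 34709 = 31·1119 + 20
37: 34709 = 37·938 + 3
41: 34709 = 41·846 + 23
43: 34709 = 43·807 + 8
47: 34709 = 47·738 + 23
53: 34709 = 53·654 + 47
59: 34709 = 59·588 + 17
61: 34709 = 61·569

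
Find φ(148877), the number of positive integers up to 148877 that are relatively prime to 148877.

Factor: 148877 = 53^3.
φ(148877) = 53^2·(53−1) = 146068.

146068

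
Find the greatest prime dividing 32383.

32383 = 13 · 2491
2491 = 47 · 53
53 is prime.
So 32383 = 13 · 47 · 53; the largest prime factor is 53.

53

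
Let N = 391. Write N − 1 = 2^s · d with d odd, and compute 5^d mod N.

329

391 − 1 = 390 = 2^1 · 195, so d = 195.
5^1 ≡ 5 (mod 391)
5^2 ≡ 5^2 = 25 ≡ 25 (mod 391)
5^4 ≡ 25^2 = 625 ≡ 234 (mod 391)
5^8 ≡ 234^2 = 54756 ≡ 16 (mod 391)
5^16 ≡ 16^2 = 256 ≡ 256 (mod 391)
5^32 ≡ 256^2 = 65536 ≡ 239 (mod 391)
5^64 ≡ 239^2 = 57121 ≡ 35 (mod 391)
5^128 ≡ 35^2 = 1225 ≡ 52 (mod 391)
195 = 128 + 64 + 2 + 1 in binary powers of 2.
So 5^195 ≡ 52 · 35 · 25 · 5 ≡ 329 (mod 391).
Squaring chain: 329; never reaches −1, so base 5 is a Miller–Rabin witness that 391 is composite.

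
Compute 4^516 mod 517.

4^1 ≡ 4 (mod 517)
4^2 ≡ 4^2 = 16 ≡ 16 (mod 517)
4^4 ≡ 16^2 = 256 ≡ 256 (mod 517)
4^8 ≡ 256^2 = 65536 ≡ 394 (mod 517)
4^16 ≡ 394^2 = 155236 ≡ 136 (mod 517)
4^32 ≡ 136^2 = 18496 ≡ 401 (mod 517)
4^64 ≡ 401^2 = 160801 ≡ 14 (mod 517)
4^128 ≡ 14^2 = 196 ≡ 196 (mod 517)
4^256 ≡ 196^2 = 38416 ≡ 158 (mod 517)
4^512 ≡ 158^2 = 24964 ≡ 148 (mod 517)
516 = 512 + 4 in binary powers of 2.
So 4^516 ≡ 148 · 256 ≡ 147 (mod 517).
Since 147 ≠ 1, base 4 is a Fermat witness: 517 is composite.

147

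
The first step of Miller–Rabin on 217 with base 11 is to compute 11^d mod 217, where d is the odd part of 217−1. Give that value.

217 − 1 = 216 = 2^3 · 27, so d = 27.
11^1 ≡ 11 (mod 217)
11^2 ≡ 11^2 = 121 ≡ 121 (mod 217)
11^4 ≡ 121^2 = 14641 ≡ 102 (mod 217)
11^8 ≡ 102^2 = 10404 ≡ 205 (mod 217)
11^16 ≡ 205^2 = 42025 ≡ 144 (mod 217)
27 = 16 + 8 + 2 + 1 in binary powers of 2.
So 11^27 ≡ 144 · 205 · 121 · 11 ≡ 15 (mod 217).
Squaring chain: 15 → 8 → 64; never reaches −1, so base 11 is a Miller–Rabin witness that 217 is composite.

15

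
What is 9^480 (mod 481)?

248

9^1 ≡ 9 (mod 481)
9^2 ≡ 9^2 = 81 ≡ 81 (mod 481)
9^4 ≡ 81^2 = 6561 ≡ 308 (mod 481)
9^8 ≡ 308^2 = 94864 ≡ 107 (mod 481)
9^16 ≡ 107^2 = 11449 ≡ 386 (mod 481)
9^32 ≡ 386^2 = 148996 ≡ 367 (mod 481)
9^64 ≡ 367^2 = 134689 ≡ 9 (mod 481)
9^128 ≡ 9^2 = 81 ≡ 81 (mod 481)
9^256 ≡ 81^2 = 6561 ≡ 308 (mod 481)
480 = 256 + 128 + 64 + 32 in binary powers of 2.
So 9^480 ≡ 308 · 81 · 9 · 367 ≡ 248 (mod 481).
Since 248 ≠ 1, base 9 is a Fermat witness: 481 is composite.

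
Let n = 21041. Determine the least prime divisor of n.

53

21041 is odd.
Digit sum 8, not divisible by 3.
Ends in 1: not divisible by 5.
7: 21041 = 7·3005 + 6
11: 21041 = 11·1912 + 9
13: 21041 = 13·1618 + 7
17: 21041 = 17·1237 + 12
19: 21041 = 19·1107 + 8
23: 21041 = 23·914 + 19
29: 21041 = 29·725 + 16
31: 21041 = 31·678 + 23
37: 21041 = 37·568 + 25
41: 21041 = 41·513 + 8
43: 21041 = 43·489 + 14
47: 21041 = 47·447 + 32
53: 21041 = 53·397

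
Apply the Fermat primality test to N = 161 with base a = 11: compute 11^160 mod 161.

32

11^1 ≡ 11 (mod 161)
11^2 ≡ 11^2 = 121 ≡ 121 (mod 161)
11^4 ≡ 121^2 = 14641 ≡ 151 (mod 161)
11^8 ≡ 151^2 = 22801 ≡ 100 (mod 161)
11^16 ≡ 100^2 = 10000 ≡ 18 (mod 161)
11^32 ≡ 18^2 = 324 ≡ 2 (mod 161)
11^64 ≡ 2^2 = 4 ≡ 4 (mod 161)
11^128 ≡ 4^2 = 16 ≡ 16 (mod 161)
160 = 128 + 32 in binary powers of 2.
So 11^160 ≡ 16 · 2 ≡ 32 (mod 161).
Since 32 ≠ 1, base 11 is a Fermat witness: 161 is composite.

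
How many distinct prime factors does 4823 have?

3

4823 = 7 · 689
689 = 13 · 53
4823 = 7 · 13 · 53, which has 3 distinct prime factors.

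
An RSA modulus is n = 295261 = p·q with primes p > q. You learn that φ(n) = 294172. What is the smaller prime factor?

503

φ(n) = (p−1)(q−1) = n − (p+q) + 1, so p + q = 295261 − 294172 + 1 = 1090.
p and q are the roots of t² − 1090t + 295261 = 0.
Discriminant: 1090² − 4·295261 = 1188100 − 1181044 = 7056; √7056 = 84.
q = (1090 − 84)/2 = 503, p = (1090 + 84)/2 = 587.
Check: 503 · 587 = 295261.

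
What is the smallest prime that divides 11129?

11129 is odd.
Digit sum 14, not divisible by 3.
Ends in 9: not divisible by 5.
7: 11129 = 7·1589 + 6
11: 11129 = 11·1011 + 8
13: 11129 = 13·856 + 1
17: 11129 = 17·654 + 11
19: 11129 = 19·585 + 14
23: 11129 = 23·483 + 20
29: 11129 = 29·383 + 22
31: 11129 = 31·359

31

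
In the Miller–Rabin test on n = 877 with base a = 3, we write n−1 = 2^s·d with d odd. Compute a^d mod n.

876

877 − 1 = 876 = 2^2 · 219, so d = 219.
3^1 ≡ 3 (mod 877)
3^2 ≡ 3^2 = 9 ≡ 9 (mod 877)
3^4 ≡ 9^2 = 81 ≡ 81 (mod 877)
3^8 ≡ 81^2 = 6561 ≡ 422 (mod 877)
3^16 ≡ 422^2 = 178084 ≡ 53 (mod 877)
3^32 ≡ 53^2 = 2809 ≡ 178 (mod 877)
3^64 ≡ 178^2 = 31684 ≡ 112 (mod 877)
3^128 ≡ 112^2 = 12544 ≡ 266 (mod 877)
219 = 128 + 64 + 16 + 8 + 2 + 1 in binary powers of 2.
So 3^219 ≡ 266 · 112 · 53 · 422 · 9 · 3 ≡ 876 (mod 877).
Since 3^d ≡ 876 (mod 877), base 3 does not prove 877 composite.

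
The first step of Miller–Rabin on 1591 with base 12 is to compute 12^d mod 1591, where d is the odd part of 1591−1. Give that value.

1591 − 1 = 1590 = 2^1 · 795, so d = 795.
12^1 ≡ 12 (mod 1591)
12^2 ≡ 12^2 = 144 ≡ 144 (mod 1591)
12^4 ≡ 144^2 = 20736 ≡ 53 (mod 1591)
12^8 ≡ 53^2 = 2809 ≡ 1218 (mod 1591)
12^16 ≡ 1218^2 = 1483524 ≡ 712 (mod 1591)
12^32 ≡ 712^2 = 506944 ≡ 1006 (mod 1591)
12^64 ≡ 1006^2 = 1012036 ≡ 160 (mod 1591)
12^128 ≡ 160^2 = 25600 ≡ 144 (mod 1591)
12^256 ≡ 144^2 = 20736 ≡ 53 (mod 1591)
12^512 ≡ 53^2 = 2809 ≡ 1218 (mod 1591)
795 = 512 + 256 + 16 + 8 + 2 + 1 in binary powers of 2.
So 12^795 ≡ 1218 · 53 · 712 · 1218 · 144 · 12 ≡ 285 (mod 1591).
Squaring chain: 285; never reaches −1, so base 12 is a Miller–Rabin witness that 1591 is composite.

285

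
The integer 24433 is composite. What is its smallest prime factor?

53

24433 is odd.
Digit sum 16, not divisible by 3.
Ends in 3: not divisible by 5.
7: 24433 = 7·3490 + 3
11: 24433 = 11·2221 + 2
13: 24433 = 13·1879 + 6
17: 24433 = 17·1437 + 4
19: 24433 = 19·1285 + 18
23: 24433 = 23·1062 + 7
29: 24433 = 29·842 + 15
31: 24433 = 31·788 + 5
37: 24433 = 37·660 + 13
41: 24433 = 41·595 + 38
43: 24433 = 43·568 + 9
47: 24433 = 47·519 + 40
53: 24433 = 53·461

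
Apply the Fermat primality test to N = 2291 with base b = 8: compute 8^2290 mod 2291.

8^1 ≡ 8 (mod 2291)
8^2 ≡ 8^2 = 64 ≡ 64 (mod 2291)
8^4 ≡ 64^2 = 4096 ≡ 1805 (mod 2291)
8^8 ≡ 1805^2 = 3258025 ≡ 223 (mod 2291)
8^16 ≡ 223^2 = 49729 ≡ 1618 (mod 2291)
8^32 ≡ 1618^2 = 2617924 ≡ 1602 (mod 2291)
8^64 ≡ 1602^2 = 2566404 ≡ 484 (mod 2291)
8^128 ≡ 484^2 = 234256 ≡ 574 (mod 2291)
8^256 ≡ 574^2 = 329476 ≡ 1863 (mod 2291)
8^512 ≡ 1863^2 = 3470769 ≡ 2195 (mod 2291)
8^1024 ≡ 2195^2 = 4818025 ≡ 52 (mod 2291)
8^2048 ≡ 52^2 = 2704 ≡ 413 (mod 2291)
2290 = 2048 + 128 + 64 + 32 + 16 + 2 in binary powers of 2.
So 8^2290 ≡ 413 · 574 · 484 · 1602 · 1618 · 64 ≡ 2039 (mod 2291).
Since 2039 ≠ 1, base 8 is a Fermat witness: 2291 is composite.

2039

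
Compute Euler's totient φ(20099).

Factor: 20099 = 101 · 199.
φ(20099) = (101−1) · (199−1) = 100 · 198 = 19800.

19800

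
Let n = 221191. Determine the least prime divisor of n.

221191 is odd.
Digit sum 16, not divisible by 3.
Ends in 1: not divisible by 5.
7: 221191 = 7·31598 + 5
11: 221191 = 11·20108 + 3
13: 221191 = 13·17014 + 9
17: 221191 = 17·13011 + 4
19: 221191 = 19·11641 + 12
23: 221191 = 23·9617

23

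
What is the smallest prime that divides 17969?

17969 is odd.
Digit sum 32, not divisible by 3.
Ends in 9: not divisible by 5.
7: 17969 = 7·2567

7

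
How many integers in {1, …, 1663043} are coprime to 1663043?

1615680

Factor: 1663043 = 61 · 137 · 199.
φ(1663043) = (61−1) · (137−1) · (199−1) = 60 · 136 · 198 = 1615680.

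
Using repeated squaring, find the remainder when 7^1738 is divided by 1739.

7^1 ≡ 7 (mod 1739)
7^2 ≡ 7^2 = 49 ≡ 49 (mod 1739)
7^4 ≡ 49^2 = 2401 ≡ 662 (mod 1739)
7^8 ≡ 662^2 = 438244 ≡ 16 (mod 1739)
7^16 ≡ 16^2 = 256 ≡ 256 (mod 1739)
7^32 ≡ 256^2 = 65536 ≡ 1193 (mod 1739)
7^64 ≡ 1193^2 = 1423249 ≡ 747 (mod 1739)
7^128 ≡ 747^2 = 558009 ≡ 1529 (mod 1739)
7^256 ≡ 1529^2 = 2337841 ≡ 625 (mod 1739)
7^512 ≡ 625^2 = 390625 ≡ 1089 (mod 1739)
7^1024 ≡ 1089^2 = 1185921 ≡ 1662 (mod 1739)
1738 = 1024 + 512 + 128 + 64 + 8 + 2 in binary powers of 2.
So 7^1738 ≡ 1662 · 1089 · 1529 · 747 · 16 · 49 ≡ 636 (mod 1739).
Since 636 ≠ 1, base 7 is a Fermat witness: 1739 is composite.

636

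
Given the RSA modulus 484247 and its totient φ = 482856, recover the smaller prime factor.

683

φ(n) = (p−1)(q−1) = n − (p+q) + 1, so p + q = 484247 − 482856 + 1 = 1392.
p and q are the roots of t² − 1392t + 484247 = 0.
Discriminant: 1392² − 4·484247 = 1937664 − 1936988 = 676; √676 = 26.
q = (1392 − 26)/2 = 683, p = (1392 + 26)/2 = 709.
Check: 683 · 709 = 484247.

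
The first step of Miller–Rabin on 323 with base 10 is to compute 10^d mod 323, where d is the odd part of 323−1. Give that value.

323 − 1 = 322 = 2^1 · 161, so d = 161.
10^1 ≡ 10 (mod 323)
10^2 ≡ 10^2 = 100 ≡ 100 (mod 323)
10^4 ≡ 100^2 = 10000 ≡ 310 (mod 323)
10^8 ≡ 310^2 = 96100 ≡ 169 (mod 323)
10^16 ≡ 169^2 = 28561 ≡ 137 (mod 323)
10^32 ≡ 137^2 = 18769 ≡ 35 (mod 323)
10^64 ≡ 35^2 = 1225 ≡ 256 (mod 323)
10^128 ≡ 256^2 = 65536 ≡ 290 (mod 323)
161 = 128 + 32 + 1 in binary powers of 2.
So 10^161 ≡ 290 · 35 · 10 ≡ 78 (mod 323).
Squaring chain: 78; never reaches −1, so base 10 is a Miller–Rabin witness that 323 is composite.

78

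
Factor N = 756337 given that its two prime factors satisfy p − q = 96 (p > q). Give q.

823

Since p = q + 96, we have 756337 = q(q + 96), so q² + 96q − 756337 = 0.
Discriminant: 96² + 4·756337 = 9216 + 3025348 = 3034564; √3034564 = 1742.
q = (−96 + 1742)/2 = 823, and p = q + 96 = 919.
Check: 823 · 919 = 756337.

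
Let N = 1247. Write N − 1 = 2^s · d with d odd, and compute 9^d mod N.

608

1247 − 1 = 1246 = 2^1 · 623, so d = 623.
9^1 ≡ 9 (mod 1247)
9^2 ≡ 9^2 = 81 ≡ 81 (mod 1247)
9^4 ≡ 81^2 = 6561 ≡ 326 (mod 1247)
9^8 ≡ 326^2 = 106276 ≡ 281 (mod 1247)
9^16 ≡ 281^2 = 78961 ≡ 400 (mod 1247)
9^32 ≡ 400^2 = 160000 ≡ 384 (mod 1247)
9^64 ≡ 384^2 = 147456 ≡ 310 (mod 1247)
9^128 ≡ 310^2 = 96100 ≡ 81 (mod 1247)
9^256 ≡ 81^2 = 6561 ≡ 326 (mod 1247)
9^512 ≡ 326^2 = 106276 ≡ 281 (mod 1247)
623 = 512 + 64 + 32 + 8 + 4 + 2 + 1 in binary powers of 2.
So 9^623 ≡ 281 · 310 · 384 · 281 · 326 · 81 · 9 ≡ 608 (mod 1247).
Squaring chain: 608; never reaches −1, so base 9 is a Miller–Rabin witness that 1247 is composite.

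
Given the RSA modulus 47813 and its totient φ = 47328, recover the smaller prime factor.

φ(n) = (p−1)(q−1) = n − (p+q) + 1, so p + q = 47813 − 47328 + 1 = 486.
p and q are the roots of t² − 486t + 47813 = 0.
Discriminant: 486² − 4·47813 = 236196 − 191252 = 44944; √44944 = 212.
q = (486 − 212)/2 = 137, p = (486 + 212)/2 = 349.
Check: 137 · 349 = 47813.

137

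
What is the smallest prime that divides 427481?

427481 is odd.
Digit sum 26, not divisible by 3.
Ends in 1: not divisible by 5.
7: 427481 = 7·61068 + 5
11: 427481 = 11·38861 + 10
13: 427481 = 13·32883 + 2
17: 427481 = 17·25145 + 16
19: 427481 = 19·22499

19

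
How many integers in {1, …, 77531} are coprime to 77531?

Factor: 77531 = 31 · 41 · 61.
φ(77531) = (31−1) · (41−1) · (61−1) = 30 · 40 · 60 = 72000.

72000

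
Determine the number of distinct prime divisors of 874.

874 = 2 · 437
437 = 19 · 23
874 = 2 · 19 · 23, which has 3 distinct prime factors.

3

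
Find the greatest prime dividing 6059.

83

6059 = 73 · 83
83 is prime.
So 6059 = 73 · 83; the largest prime factor is 83.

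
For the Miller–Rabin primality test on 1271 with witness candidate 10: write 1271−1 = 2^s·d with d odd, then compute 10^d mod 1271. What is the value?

862

1271 − 1 = 1270 = 2^1 · 635, so d = 635.
10^1 ≡ 10 (mod 1271)
10^2 ≡ 10^2 = 100 ≡ 100 (mod 1271)
10^4 ≡ 100^2 = 10000 ≡ 1103 (mod 1271)
10^8 ≡ 1103^2 = 1216609 ≡ 262 (mod 1271)
10^16 ≡ 262^2 = 68644 ≡ 10 (mod 1271)
10^32 ≡ 10^2 = 100 ≡ 100 (mod 1271)
10^64 ≡ 100^2 = 10000 ≡ 1103 (mod 1271)
10^128 ≡ 1103^2 = 1216609 ≡ 262 (mod 1271)
10^256 ≡ 262^2 = 68644 ≡ 10 (mod 1271)
10^512 ≡ 10^2 = 100 ≡ 100 (mod 1271)
635 = 512 + 64 + 32 + 16 + 8 + 2 + 1 in binary powers of 2.
So 10^635 ≡ 100 · 1103 · 100 · 10 · 262 · 100 · 10 ≡ 862 (mod 1271).
Squaring chain: 862; never reaches −1, so base 10 is a Miller–Rabin witness that 1271 is composite.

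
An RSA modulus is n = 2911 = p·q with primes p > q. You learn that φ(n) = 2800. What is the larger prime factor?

φ(n) = (p−1)(q−1) = n − (p+q) + 1, so p + q = 2911 − 2800 + 1 = 112.
p and q are the roots of t² − 112t + 2911 = 0.
Discriminant: 112² − 4·2911 = 12544 − 11644 = 900; √900 = 30.
q = (112 − 30)/2 = 41, p = (112 + 30)/2 = 71.
Check: 41 · 71 = 2911.

71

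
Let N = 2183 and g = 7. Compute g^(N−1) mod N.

847

7^1 ≡ 7 (mod 2183)
7^2 ≡ 7^2 = 49 ≡ 49 (mod 2183)
7^4 ≡ 49^2 = 2401 ≡ 218 (mod 2183)
7^8 ≡ 218^2 = 47524 ≡ 1681 (mod 2183)
7^16 ≡ 1681^2 = 2825761 ≡ 959 (mod 2183)
7^32 ≡ 959^2 = 919681 ≡ 638 (mod 2183)
7^64 ≡ 638^2 = 407044 ≡ 1006 (mod 2183)
7^128 ≡ 1006^2 = 1012036 ≡ 1307 (mod 2183)
7^256 ≡ 1307^2 = 1708249 ≡ 1143 (mod 2183)
7^512 ≡ 1143^2 = 1306449 ≡ 1015 (mod 2183)
7^1024 ≡ 1015^2 = 1030225 ≡ 2032 (mod 2183)
7^2048 ≡ 2032^2 = 4129024 ≡ 971 (mod 2183)
2182 = 2048 + 128 + 4 + 2 in binary powers of 2.
So 7^2182 ≡ 971 · 1307 · 218 · 49 ≡ 847 (mod 2183).
Since 847 ≠ 1, base 7 is a Fermat witness: 2183 is composite.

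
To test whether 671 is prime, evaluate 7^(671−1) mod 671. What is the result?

353

7^1 ≡ 7 (mod 671)
7^2 ≡ 7^2 = 49 ≡ 49 (mod 671)
7^4 ≡ 49^2 = 2401 ≡ 388 (mod 671)
7^8 ≡ 388^2 = 150544 ≡ 240 (mod 671)
7^16 ≡ 240^2 = 57600 ≡ 565 (mod 671)
7^32 ≡ 565^2 = 319225 ≡ 500 (mod 671)
7^64 ≡ 500^2 = 250000 ≡ 388 (mod 671)
7^128 ≡ 388^2 = 150544 ≡ 240 (mod 671)
7^256 ≡ 240^2 = 57600 ≡ 565 (mod 671)
7^512 ≡ 565^2 = 319225 ≡ 500 (mod 671)
670 = 512 + 128 + 16 + 8 + 4 + 2 in binary powers of 2.
So 7^670 ≡ 500 · 240 · 565 · 240 · 388 · 49 ≡ 353 (mod 671).
Since 353 ≠ 1, base 7 is a Fermat witness: 671 is composite.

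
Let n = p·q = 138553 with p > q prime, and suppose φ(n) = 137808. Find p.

397

φ(n) = (p−1)(q−1) = n − (p+q) + 1, so p + q = 138553 − 137808 + 1 = 746.
p and q are the roots of t² − 746t + 138553 = 0.
Discriminant: 746² − 4·138553 = 556516 − 554212 = 2304; √2304 = 48.
q = (746 − 48)/2 = 349, p = (746 + 48)/2 = 397.
Check: 349 · 397 = 138553.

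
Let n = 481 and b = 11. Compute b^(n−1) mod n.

11^1 ≡ 11 (mod 481)
11^2 ≡ 11^2 = 121 ≡ 121 (mod 481)
11^4 ≡ 121^2 = 14641 ≡ 211 (mod 481)
11^8 ≡ 211^2 = 44521 ≡ 269 (mod 481)
11^16 ≡ 269^2 = 72361 ≡ 211 (mod 481)
11^32 ≡ 211^2 = 44521 ≡ 269 (mod 481)
11^64 ≡ 269^2 = 72361 ≡ 211 (mod 481)
11^128 ≡ 211^2 = 44521 ≡ 269 (mod 481)
11^256 ≡ 269^2 = 72361 ≡ 211 (mod 481)
480 = 256 + 128 + 64 + 32 in binary powers of 2.
So 11^480 ≡ 211 · 269 · 211 · 269 ≡ 1 (mod 481).
Since the result is 1, base 11 gives no evidence that 481 is composite.

1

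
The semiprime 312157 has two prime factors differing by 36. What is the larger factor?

Since p = q + 36, we have 312157 = q(q + 36), so q² + 36q − 312157 = 0.
Discriminant: 36² + 4·312157 = 1296 + 1248628 = 1249924; √1249924 = 1118.
q = (−36 + 1118)/2 = 541, and p = q + 36 = 577.
Check: 541 · 577 = 312157.

577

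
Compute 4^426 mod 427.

4^1 ≡ 4 (mod 427)
4^2 ≡ 4^2 = 16 ≡ 16 (mod 427)
4^4 ≡ 16^2 = 256 ≡ 256 (mod 427)
4^8 ≡ 256^2 = 65536 ≡ 205 (mod 427)
4^16 ≡ 205^2 = 42025 ≡ 179 (mod 427)
4^32 ≡ 179^2 = 32041 ≡ 16 (mod 427)
4^64 ≡ 16^2 = 256 ≡ 256 (mod 427)
4^128 ≡ 256^2 = 65536 ≡ 205 (mod 427)
4^256 ≡ 205^2 = 42025 ≡ 179 (mod 427)
426 = 256 + 128 + 32 + 8 + 2 in binary powers of 2.
So 4^426 ≡ 179 · 205 · 16 · 205 · 16 ≡ 253 (mod 427).
Since 253 ≠ 1, base 4 is a Fermat witness: 427 is composite.

253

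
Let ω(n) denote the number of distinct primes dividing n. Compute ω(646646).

6

646646 = 2 · 323323
323323 = 7 · 46189
46189 = 11 · 4199
4199 = 13 · 323
323 = 17 · 19
646646 = 2 · 7 · 11 · 13 · 17 · 19, which has 6 distinct prime factors.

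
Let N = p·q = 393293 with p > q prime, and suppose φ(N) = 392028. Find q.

φ(n) = (p−1)(q−1) = n − (p+q) + 1, so p + q = 393293 − 392028 + 1 = 1266.
p and q are the roots of t² − 1266t + 393293 = 0.
Discriminant: 1266² − 4·393293 = 1602756 − 1573172 = 29584; √29584 = 172.
q = (1266 − 172)/2 = 547, p = (1266 + 172)/2 = 719.
Check: 547 · 719 = 393293.

547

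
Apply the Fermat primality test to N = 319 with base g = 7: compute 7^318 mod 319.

7^1 ≡ 7 (mod 319)
7^2 ≡ 7^2 = 49 ≡ 49 (mod 319)
7^4 ≡ 49^2 = 2401 ≡ 168 (mod 319)
7^8 ≡ 168^2 = 28224 ≡ 152 (mod 319)
7^16 ≡ 152^2 = 23104 ≡ 136 (mod 319)
7^32 ≡ 136^2 = 18496 ≡ 313 (mod 319)
7^64 ≡ 313^2 = 97969 ≡ 36 (mod 319)
7^128 ≡ 36^2 = 1296 ≡ 20 (mod 319)
7^256 ≡ 20^2 = 400 ≡ 81 (mod 319)
318 = 256 + 32 + 16 + 8 + 4 + 2 in binary powers of 2.
So 7^318 ≡ 81 · 313 · 136 · 152 · 168 · 49 ≡ 53 (mod 319).
Since 53 ≠ 1, base 7 is a Fermat witness: 319 is composite.

53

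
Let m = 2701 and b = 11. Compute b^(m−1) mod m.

2554

11^1 ≡ 11 (mod 2701)
11^2 ≡ 11^2 = 121 ≡ 121 (mod 2701)
11^4 ≡ 121^2 = 14641 ≡ 1136 (mod 2701)
11^8 ≡ 1136^2 = 1290496 ≡ 2119 (mod 2701)
11^16 ≡ 2119^2 = 4490161 ≡ 1099 (mod 2701)
11^32 ≡ 1099^2 = 1207801 ≡ 454 (mod 2701)
11^64 ≡ 454^2 = 206116 ≡ 840 (mod 2701)
11^128 ≡ 840^2 = 705600 ≡ 639 (mod 2701)
11^256 ≡ 639^2 = 408321 ≡ 470 (mod 2701)
11^512 ≡ 470^2 = 220900 ≡ 2119 (mod 2701)
11^1024 ≡ 2119^2 = 4490161 ≡ 1099 (mod 2701)
11^2048 ≡ 1099^2 = 1207801 ≡ 454 (mod 2701)
2700 = 2048 + 512 + 128 + 8 + 4 in binary powers of 2.
So 11^2700 ≡ 454 · 2119 · 639 · 2119 · 1136 ≡ 2554 (mod 2701).
Since 2554 ≠ 1, base 11 is a Fermat witness: 2701 is composite.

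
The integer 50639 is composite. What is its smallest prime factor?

79

50639 is odd.
Digit sum 23, not divisible by 3.
Ends in 9: not divisible by 5.
7: 50639 = 7·7234 + 1
11: 50639 = 11·4603 + 6
13: 50639 = 13·3895 + 4
17: 50639 = 17·2978 + 13
19: 50639 = 19·2665 + 4
23: 50639 = 23·2201 + 16
29: 50639 = 29·1746 + 5
31: 50639 = 31·1633 + 16
37: 50639 = 37·1368 + 23
41: 50639 = 41·1235 + 4
43: 50639 = 43·1177 + 28
47: 50639 = 47·1077 + 20
53: 50639 = 53·955 + 24
59: 50639 = 59·858 + 17
61: 50639 = 61·830 + 9
67: 50639 = 67·755 + 54
71: 50639 = 71·713 + 16
73: 50639 = 73·693 + 50
79: 50639 = 79·641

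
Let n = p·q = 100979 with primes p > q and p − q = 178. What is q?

241

Since p = q + 178, we have 100979 = q(q + 178), so q² + 178q − 100979 = 0.
Discriminant: 178² + 4·100979 = 31684 + 403916 = 435600; √435600 = 660.
q = (−178 + 660)/2 = 241, and p = q + 178 = 419.
Check: 241 · 419 = 100979.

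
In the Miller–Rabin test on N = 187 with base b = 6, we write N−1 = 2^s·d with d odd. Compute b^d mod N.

187 − 1 = 186 = 2^1 · 93, so d = 93.
6^1 ≡ 6 (mod 187)
6^2 ≡ 6^2 = 36 ≡ 36 (mod 187)
6^4 ≡ 36^2 = 1296 ≡ 174 (mod 187)
6^8 ≡ 174^2 = 30276 ≡ 169 (mod 187)
6^16 ≡ 169^2 = 28561 ≡ 137 (mod 187)
6^32 ≡ 137^2 = 18769 ≡ 69 (mod 187)
6^64 ≡ 69^2 = 4761 ≡ 86 (mod 187)
93 = 64 + 16 + 8 + 4 + 1 in binary powers of 2.
So 6^93 ≡ 86 · 137 · 169 · 174 · 6 ≡ 95 (mod 187).
Squaring chain: 95; never reaches −1, so base 6 is a Miller–Rabin witness that 187 is composite.

95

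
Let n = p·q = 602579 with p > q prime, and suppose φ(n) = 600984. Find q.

φ(n) = (p−1)(q−1) = n − (p+q) + 1, so p + q = 602579 − 600984 + 1 = 1596.
p and q are the roots of t² − 1596t + 602579 = 0.
Discriminant: 1596² − 4·602579 = 2547216 − 2410316 = 136900; √136900 = 370.
q = (1596 − 370)/2 = 613, p = (1596 + 370)/2 = 983.
Check: 613 · 983 = 602579.

613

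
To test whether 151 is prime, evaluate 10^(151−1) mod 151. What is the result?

1

10^1 ≡ 10 (mod 151)
10^2 ≡ 10^2 = 100 ≡ 100 (mod 151)
10^4 ≡ 100^2 = 10000 ≡ 34 (mod 151)
10^8 ≡ 34^2 = 1156 ≡ 99 (mod 151)
10^16 ≡ 99^2 = 9801 ≡ 137 (mod 151)
10^32 ≡ 137^2 = 18769 ≡ 45 (mod 151)
10^64 ≡ 45^2 = 2025 ≡ 62 (mod 151)
10^128 ≡ 62^2 = 3844 ≡ 69 (mod 151)
150 = 128 + 16 + 4 + 2 in binary powers of 2.
So 10^150 ≡ 69 · 137 · 34 · 100 ≡ 1 (mod 151).
Since the result is 1, base 10 gives no evidence that 151 is composite.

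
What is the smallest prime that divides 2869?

2869 is odd.
Digit sum 25, not divisible by 3.
Ends in 9: not divisible by 5.
7: 2869 = 7·409 + 6
11: 2869 = 11·260 + 9
13: 2869 = 13·220 + 9
17: 2869 = 17·168 + 13
19: 2869 = 19·151

19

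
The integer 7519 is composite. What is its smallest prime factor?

7519 is odd.
Digit sum 22, not divisible by 3.
Ends in 9: not divisible by 5.
7: 7519 = 7·1074 + 1
11: 7519 = 11·683 + 6
13: 7519 = 13·578 + 5
17: 7519 = 17·442 + 5
19: 7519 = 19·395 + 14
23: 7519 = 23·326 + 21
29: 7519 = 29·259 + 8
31: 7519 = 31·242 + 17
37: 7519 = 37·203 + 8
41: 7519 = 41·183 + 16
43: 7519 = 43·174 + 37
47: 7519 = 47·159 + 46
53: 7519 = 53·141 + 46
59: 7519 = 59·127 + 26
61: 7519 = 61·123 + 16
67: 7519 = 67·112 + 15
71: 7519 = 71·105 + 64
73: 7519 = 73·103

73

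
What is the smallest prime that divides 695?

695 is odd.
Digit sum 20, not divisible by 3.
Ends in 5: divisible by 5.

5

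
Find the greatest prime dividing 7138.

83

7138 = 2 · 3569
3569 = 43 · 83
83 is prime.
So 7138 = 2 · 43 · 83; the largest prime factor is 83.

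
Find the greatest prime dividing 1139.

1139 = 17 · 67
67 is prime.
So 1139 = 17 · 67; the largest prime factor is 67.

67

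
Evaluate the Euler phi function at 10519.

Factor: 10519 = 67 · 157.
φ(10519) = (67−1) · (157−1) = 66 · 156 = 10296.

10296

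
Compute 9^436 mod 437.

234

9^1 ≡ 9 (mod 437)
9^2 ≡ 9^2 = 81 ≡ 81 (mod 437)
9^4 ≡ 81^2 = 6561 ≡ 6 (mod 437)
9^8 ≡ 6^2 = 36 ≡ 36 (mod 437)
9^16 ≡ 36^2 = 1296 ≡ 422 (mod 437)
9^32 ≡ 422^2 = 178084 ≡ 225 (mod 437)
9^64 ≡ 225^2 = 50625 ≡ 370 (mod 437)
9^128 ≡ 370^2 = 136900 ≡ 119 (mod 437)
9^256 ≡ 119^2 = 14161 ≡ 177 (mod 437)
436 = 256 + 128 + 32 + 16 + 4 in binary powers of 2.
So 9^436 ≡ 177 · 119 · 225 · 422 · 6 ≡ 234 (mod 437).
Since 234 ≠ 1, base 9 is a Fermat witness: 437 is composite.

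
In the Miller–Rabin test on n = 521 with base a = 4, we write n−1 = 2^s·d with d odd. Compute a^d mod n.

521 − 1 = 520 = 2^3 · 65, so d = 65.
4^1 ≡ 4 (mod 521)
4^2 ≡ 4^2 = 16 ≡ 16 (mod 521)
4^4 ≡ 16^2 = 256 ≡ 256 (mod 521)
4^8 ≡ 256^2 = 65536 ≡ 411 (mod 521)
4^16 ≡ 411^2 = 168921 ≡ 117 (mod 521)
4^32 ≡ 117^2 = 13689 ≡ 143 (mod 521)
4^64 ≡ 143^2 = 20449 ≡ 130 (mod 521)
65 = 64 + 1 in binary powers of 2.
So 4^65 ≡ 130 · 4 ≡ 520 (mod 521).
Since 4^d ≡ 520 (mod 521), base 4 does not prove 521 composite.

520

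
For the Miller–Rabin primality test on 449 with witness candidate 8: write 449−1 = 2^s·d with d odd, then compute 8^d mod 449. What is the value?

322

449 − 1 = 448 = 2^6 · 7, so d = 7.
8^1 ≡ 8 (mod 449)
8^2 ≡ 8^2 = 64 ≡ 64 (mod 449)
8^4 ≡ 64^2 = 4096 ≡ 55 (mod 449)
7 = 4 + 2 + 1 in binary powers of 2.
So 8^7 ≡ 55 · 64 · 8 ≡ 322 (mod 449).
Squaring chain: 322 → 414 → 327 → 67 → 448 → 1; reaches −1, so base 8 does not prove 449 composite.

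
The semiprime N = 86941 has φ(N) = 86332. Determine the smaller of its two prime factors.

227

φ(n) = (p−1)(q−1) = n − (p+q) + 1, so p + q = 86941 − 86332 + 1 = 610.
p and q are the roots of t² − 610t + 86941 = 0.
Discriminant: 610² − 4·86941 = 372100 − 347764 = 24336; √24336 = 156.
q = (610 − 156)/2 = 227, p = (610 + 156)/2 = 383.
Check: 227 · 383 = 86941.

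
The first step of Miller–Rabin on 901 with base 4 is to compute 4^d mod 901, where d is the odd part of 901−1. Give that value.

327

901 − 1 = 900 = 2^2 · 225, so d = 225.
4^1 ≡ 4 (mod 901)
4^2 ≡ 4^2 = 16 ≡ 16 (mod 901)
4^4 ≡ 16^2 = 256 ≡ 256 (mod 901)
4^8 ≡ 256^2 = 65536 ≡ 664 (mod 901)
4^16 ≡ 664^2 = 440896 ≡ 307 (mod 901)
4^32 ≡ 307^2 = 94249 ≡ 545 (mod 901)
4^64 ≡ 545^2 = 297025 ≡ 596 (mod 901)
4^128 ≡ 596^2 = 355216 ≡ 222 (mod 901)
225 = 128 + 64 + 32 + 1 in binary powers of 2.
So 4^225 ≡ 222 · 596 · 545 · 4 ≡ 327 (mod 901).
Squaring chain: 327 → 611; never reaches −1, so base 4 is a Miller–Rabin witness that 901 is composite.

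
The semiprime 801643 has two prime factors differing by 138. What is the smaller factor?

Since p = q + 138, we have 801643 = q(q + 138), so q² + 138q − 801643 = 0.
Discriminant: 138² + 4·801643 = 19044 + 3206572 = 3225616; √3225616 = 1796.
q = (−138 + 1796)/2 = 829, and p = q + 138 = 967.
Check: 829 · 967 = 801643.

829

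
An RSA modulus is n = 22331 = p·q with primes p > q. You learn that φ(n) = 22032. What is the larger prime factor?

163

φ(n) = (p−1)(q−1) = n − (p+q) + 1, so p + q = 22331 − 22032 + 1 = 300.
p and q are the roots of t² − 300t + 22331 = 0.
Discriminant: 300² − 4·22331 = 90000 − 89324 = 676; √676 = 26.
q = (300 − 26)/2 = 137, p = (300 + 26)/2 = 163.
Check: 137 · 163 = 22331.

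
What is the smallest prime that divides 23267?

53

23267 is odd.
Digit sum 20, not divisible by 3.
Ends in 7: not divisible by 5.
7: 23267 = 7·3323 + 6
11: 23267 = 11·2115 + 2
13: 23267 = 13·1789 + 10
17: 23267 = 17·1368 + 11
19: 23267 = 19·1224 + 11
23: 23267 = 23·1011 + 14
29: 23267 = 29·802 + 9
31: 23267 = 31·750 + 17
37: 23267 = 37·628 + 31
41: 23267 = 41·567 + 20
43: 23267 = 43·541 + 4
47: 23267 = 47·495 + 2
53: 23267 = 53·439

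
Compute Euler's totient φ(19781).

19500

Factor: 19781 = 131 · 151.
φ(19781) = (131−1) · (151−1) = 130 · 150 = 19500.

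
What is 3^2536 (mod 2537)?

3^1 ≡ 3 (mod 2537)
3^2 ≡ 3^2 = 9 ≡ 9 (mod 2537)
3^4 ≡ 9^2 = 81 ≡ 81 (mod 2537)
3^8 ≡ 81^2 = 6561 ≡ 1487 (mod 2537)
3^16 ≡ 1487^2 = 2211169 ≡ 1442 (mod 2537)
3^32 ≡ 1442^2 = 2079364 ≡ 1561 (mod 2537)
3^64 ≡ 1561^2 = 2436721 ≡ 1201 (mod 2537)
3^128 ≡ 1201^2 = 1442401 ≡ 1385 (mod 2537)
3^256 ≡ 1385^2 = 1918225 ≡ 253 (mod 2537)
3^512 ≡ 253^2 = 64009 ≡ 584 (mod 2537)
3^1024 ≡ 584^2 = 341056 ≡ 1098 (mod 2537)
3^2048 ≡ 1098^2 = 1205604 ≡ 529 (mod 2537)
2536 = 2048 + 256 + 128 + 64 + 32 + 8 in binary powers of 2.
So 3^2536 ≡ 529 · 253 · 1385 · 1201 · 1561 · 1487 ≡ 969 (mod 2537).
Since 969 ≠ 1, base 3 is a Fermat witness: 2537 is composite.

969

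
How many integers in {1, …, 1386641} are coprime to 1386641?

Factor: 1386641 = 47 · 163 · 181.
φ(1386641) = (47−1) · (163−1) · (181−1) = 46 · 162 · 180 = 1341360.

1341360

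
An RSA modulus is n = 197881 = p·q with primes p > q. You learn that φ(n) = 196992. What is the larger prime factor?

457

φ(n) = (p−1)(q−1) = n − (p+q) + 1, so p + q = 197881 − 196992 + 1 = 890.
p and q are the roots of t² − 890t + 197881 = 0.
Discriminant: 890² − 4·197881 = 792100 − 791524 = 576; √576 = 24.
q = (890 − 24)/2 = 433, p = (890 + 24)/2 = 457.
Check: 433 · 457 = 197881.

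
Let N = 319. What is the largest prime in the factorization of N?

29

319 = 11 · 29
29 is prime.
So 319 = 11 · 29; the largest prime factor is 29.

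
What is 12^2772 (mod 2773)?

12^1 ≡ 12 (mod 2773)
12^2 ≡ 12^2 = 144 ≡ 144 (mod 2773)
12^4 ≡ 144^2 = 20736 ≡ 1325 (mod 2773)
12^8 ≡ 1325^2 = 1755625 ≡ 316 (mod 2773)
12^16 ≡ 316^2 = 99856 ≡ 28 (mod 2773)
12^32 ≡ 28^2 = 784 ≡ 784 (mod 2773)
12^64 ≡ 784^2 = 614656 ≡ 1823 (mod 2773)
12^128 ≡ 1823^2 = 3323329 ≡ 1275 (mod 2773)
12^256 ≡ 1275^2 = 1625625 ≡ 647 (mod 2773)
12^512 ≡ 647^2 = 418609 ≡ 2659 (mod 2773)
12^1024 ≡ 2659^2 = 7070281 ≡ 1904 (mod 2773)
12^2048 ≡ 1904^2 = 3625216 ≡ 905 (mod 2773)
2772 = 2048 + 512 + 128 + 64 + 16 + 4 in binary powers of 2.
So 12^2772 ≡ 905 · 2659 · 1275 · 1823 · 28 · 1325 ≡ 1575 (mod 2773).
Since 1575 ≠ 1, base 12 is a Fermat witness: 2773 is composite.

1575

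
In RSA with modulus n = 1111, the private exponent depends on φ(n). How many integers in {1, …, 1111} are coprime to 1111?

Factor: 1111 = 11 · 101.
φ(1111) = (11−1) · (101−1) = 10 · 100 = 1000.

1000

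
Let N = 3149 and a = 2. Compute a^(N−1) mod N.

1322

2^1 ≡ 2 (mod 3149)
2^2 ≡ 2^2 = 4 ≡ 4 (mod 3149)
2^4 ≡ 4^2 = 16 ≡ 16 (mod 3149)
2^8 ≡ 16^2 = 256 ≡ 256 (mod 3149)
2^16 ≡ 256^2 = 65536 ≡ 2556 (mod 3149)
2^32 ≡ 2556^2 = 6533136 ≡ 2110 (mod 3149)
2^64 ≡ 2110^2 = 4452100 ≡ 2563 (mod 3149)
2^128 ≡ 2563^2 = 6568969 ≡ 155 (mod 3149)
2^256 ≡ 155^2 = 24025 ≡ 1982 (mod 3149)
2^512 ≡ 1982^2 = 3928324 ≡ 1521 (mod 3149)
2^1024 ≡ 1521^2 = 2313441 ≡ 2075 (mod 3149)
2^2048 ≡ 2075^2 = 4305625 ≡ 942 (mod 3149)
3148 = 2048 + 1024 + 64 + 8 + 4 in binary powers of 2.
So 2^3148 ≡ 942 · 2075 · 2563 · 256 · 16 ≡ 1322 (mod 3149).
Since 1322 ≠ 1, base 2 is a Fermat witness: 3149 is composite.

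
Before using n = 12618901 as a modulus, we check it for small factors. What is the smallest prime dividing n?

71

12618901 is odd.
Digit sum 28, not divisible by 3.
Ends in 1: not divisible by 5.
7: 12618901 = 7·1802700 + 1
11: 12618901 = 11·1147172 + 9
13: 12618901 = 13·970684 + 9
17: 12618901 = 17·742288 + 5
19: 12618901 = 19·664152 + 13
23: 12618901 = 23·548647 + 20
29: 12618901 = 29·435134 + 15
31: 12618901 = 31·407061 + 10
37: 12618901 = 37·341051 + 14
41: 12618901 = 41·307778 + 3
43: 12618901 = 43·293462 + 35
47: 12618901 = 47·268487 + 12
53: 12618901 = 53·238092 + 25
59: 12618901 = 59·213879 + 40
61: 12618901 = 61·206867 + 14
67: 12618901 = 67·188341 + 54
71: 12618901 = 71·177731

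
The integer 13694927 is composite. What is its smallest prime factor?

13694927 is odd.
Digit sum 41, not divisible by 3.
Ends in 7: not divisible by 5.
7: 13694927 = 7·1956418 + 1
11: 13694927 = 11·1244993 + 4
13: 13694927 = 13·1053455 + 12
17: 13694927 = 17·805583 + 16
19: 13694927 = 19·720785 + 12
23: 13694927 = 23·595431 + 14
29: 13694927 = 29·472238 + 25
31: 13694927 = 31·441771 + 26
37: 13694927 = 37·370133 + 6
41: 13694927 = 41·334022 + 25
43: 13694927 = 43·318486 + 29
47: 13694927 = 47·291381 + 20
53: 13694927 = 53·258394 + 45
59: 13694927 = 59·232117 + 24
61: 13694927 = 61·224507

61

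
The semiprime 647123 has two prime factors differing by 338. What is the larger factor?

991

Since p = q + 338, we have 647123 = q(q + 338), so q² + 338q − 647123 = 0.
Discriminant: 338² + 4·647123 = 114244 + 2588492 = 2702736; √2702736 = 1644.
q = (−338 + 1644)/2 = 653, and p = q + 338 = 991.
Check: 653 · 991 = 647123.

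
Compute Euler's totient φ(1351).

1152

Factor: 1351 = 7 · 193.
φ(1351) = (7−1) · (193−1) = 6 · 192 = 1152.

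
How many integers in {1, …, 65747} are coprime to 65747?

Factor: 65747 = 11 · 43 · 139.
φ(65747) = (11−1) · (43−1) · (139−1) = 10 · 42 · 138 = 57960.

57960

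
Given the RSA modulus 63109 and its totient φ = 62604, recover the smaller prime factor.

φ(n) = (p−1)(q−1) = n − (p+q) + 1, so p + q = 63109 − 62604 + 1 = 506.
p and q are the roots of t² − 506t + 63109 = 0.
Discriminant: 506² − 4·63109 = 256036 − 252436 = 3600; √3600 = 60.
q = (506 − 60)/2 = 223, p = (506 + 60)/2 = 283.
Check: 223 · 283 = 63109.

223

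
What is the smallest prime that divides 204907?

23

204907 is odd.
Digit sum 22, not divisible by 3.
Ends in 7: not divisible by 5.
7: 204907 = 7·29272 + 3
11: 204907 = 11·18627 + 10
13: 204907 = 13·15762 + 1
17: 204907 = 17·12053 + 6
19: 204907 = 19·10784 + 11
23: 204907 = 23·8909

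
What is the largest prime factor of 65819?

83

65819 = 13 · 5063
5063 = 61 · 83
83 is prime.
So 65819 = 13 · 61 · 83; the largest prime factor is 83.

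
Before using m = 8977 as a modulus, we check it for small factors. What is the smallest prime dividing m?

47

8977 is odd.
Digit sum 31, not divisible by 3.
Ends in 7: not divisible by 5.
7: 8977 = 7·1282 + 3
11: 8977 = 11·816 + 1
13: 8977 = 13·690 + 7
17: 8977 = 17·528 + 1
19: 8977 = 19·472 + 9
23: 8977 = 23·390 + 7
29: 8977 = 29·309 + 16
31: 8977 = 31·289 + 18
37: 8977 = 37·242 + 23
41: 8977 = 41·218 + 39
43: 8977 = 43·208 + 33
47: 8977 = 47·191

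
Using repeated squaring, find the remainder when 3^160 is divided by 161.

3^1 ≡ 3 (mod 161)
3^2 ≡ 3^2 = 9 ≡ 9 (mod 161)
3^4 ≡ 9^2 = 81 ≡ 81 (mod 161)
3^8 ≡ 81^2 = 6561 ≡ 121 (mod 161)
3^16 ≡ 121^2 = 14641 ≡ 151 (mod 161)
3^32 ≡ 151^2 = 22801 ≡ 100 (mod 161)
3^64 ≡ 100^2 = 10000 ≡ 18 (mod 161)
3^128 ≡ 18^2 = 324 ≡ 2 (mod 161)
160 = 128 + 32 in binary powers of 2.
So 3^160 ≡ 2 · 100 ≡ 39 (mod 161).
Since 39 ≠ 1, base 3 is a Fermat witness: 161 is composite.

39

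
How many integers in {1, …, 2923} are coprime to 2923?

2808

Factor: 2923 = 37 · 79.
φ(2923) = (37−1) · (79−1) = 36 · 78 = 2808.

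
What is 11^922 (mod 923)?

11^1 ≡ 11 (mod 923)
11^2 ≡ 11^2 = 121 ≡ 121 (mod 923)
11^4 ≡ 121^2 = 14641 ≡ 796 (mod 923)
11^8 ≡ 796^2 = 633616 ≡ 438 (mod 923)
11^16 ≡ 438^2 = 191844 ≡ 783 (mod 923)
11^32 ≡ 783^2 = 613089 ≡ 217 (mod 923)
11^64 ≡ 217^2 = 47089 ≡ 16 (mod 923)
11^128 ≡ 16^2 = 256 ≡ 256 (mod 923)
11^256 ≡ 256^2 = 65536 ≡ 3 (mod 923)
11^512 ≡ 3^2 = 9 ≡ 9 (mod 923)
922 = 512 + 256 + 128 + 16 + 8 + 2 in binary powers of 2.
So 11^922 ≡ 9 · 3 · 256 · 783 · 438 · 121 ≡ 322 (mod 923).
Since 322 ≠ 1, base 11 is a Fermat witness: 923 is composite.

322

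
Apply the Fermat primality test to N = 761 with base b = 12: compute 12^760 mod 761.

1

12^1 ≡ 12 (mod 761)
12^2 ≡ 12^2 = 144 ≡ 144 (mod 761)
12^4 ≡ 144^2 = 20736 ≡ 189 (mod 761)
12^8 ≡ 189^2 = 35721 ≡ 715 (mod 761)
12^16 ≡ 715^2 = 511225 ≡ 594 (mod 761)
12^32 ≡ 594^2 = 352836 ≡ 493 (mod 761)
12^64 ≡ 493^2 = 243049 ≡ 290 (mod 761)
12^128 ≡ 290^2 = 84100 ≡ 390 (mod 761)
12^256 ≡ 390^2 = 152100 ≡ 661 (mod 761)
12^512 ≡ 661^2 = 436921 ≡ 107 (mod 761)
760 = 512 + 128 + 64 + 32 + 16 + 8 in binary powers of 2.
So 12^760 ≡ 107 · 390 · 290 · 493 · 594 · 715 ≡ 1 (mod 761).
Since the result is 1, base 12 gives no evidence that 761 is composite.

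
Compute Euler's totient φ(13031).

12792

Factor: 13031 = 83 · 157.
φ(13031) = (83−1) · (157−1) = 82 · 156 = 12792.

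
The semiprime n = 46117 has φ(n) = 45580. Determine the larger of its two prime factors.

φ(n) = (p−1)(q−1) = n − (p+q) + 1, so p + q = 46117 − 45580 + 1 = 538.
p and q are the roots of t² − 538t + 46117 = 0.
Discriminant: 538² − 4·46117 = 289444 − 184468 = 104976; √104976 = 324.
q = (538 − 324)/2 = 107, p = (538 + 324)/2 = 431.
Check: 107 · 431 = 46117.

431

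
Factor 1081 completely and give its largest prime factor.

47

1081 = 23 · 47
47 is prime.
So 1081 = 23 · 47; the largest prime factor is 47.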